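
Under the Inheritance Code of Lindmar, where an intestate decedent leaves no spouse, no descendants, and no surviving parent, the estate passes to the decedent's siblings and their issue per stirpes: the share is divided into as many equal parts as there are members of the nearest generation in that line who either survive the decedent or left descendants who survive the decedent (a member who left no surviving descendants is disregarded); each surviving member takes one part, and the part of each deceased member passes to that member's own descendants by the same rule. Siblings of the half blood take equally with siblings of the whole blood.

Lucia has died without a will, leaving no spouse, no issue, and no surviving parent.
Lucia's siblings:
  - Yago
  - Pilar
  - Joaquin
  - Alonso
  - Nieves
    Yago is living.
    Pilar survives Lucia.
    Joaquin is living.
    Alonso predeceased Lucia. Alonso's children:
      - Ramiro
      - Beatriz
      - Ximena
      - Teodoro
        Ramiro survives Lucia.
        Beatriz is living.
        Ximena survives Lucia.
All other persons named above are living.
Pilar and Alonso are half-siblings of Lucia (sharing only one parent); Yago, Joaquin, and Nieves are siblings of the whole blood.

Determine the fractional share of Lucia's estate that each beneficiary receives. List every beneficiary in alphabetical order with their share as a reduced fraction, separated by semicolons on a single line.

Beatriz 1/20; Joaquin 1/5; Nieves 1/5; Pilar 1/5; Ramiro 1/20; Teodoro 1/20; Ximena 1/20; Yago 1/5

No spouse, descendants, or parent survives, so the estate passes to Lucia's siblings per stirpes.
Half-blood and whole-blood siblings take equally under the stated rule.
The estate is divided into 5 equal shares of 1/5 among Yago, Pilar, Joaquin, Alonso, Nieves.
Yago is living and takes 1/5.
Pilar is living and takes 1/5.
Joaquin is living and takes 1/5.
Alonso predeceased; the 1/5 allotted to Alonso's branch passes to Alonso's issue by representation.
The 1/5 is divided into 4 equal shares of 1/20 among Ramiro, Beatriz, Ximena, Teodoro.
Ramiro is living and takes 1/20.
Beatriz is living and takes 1/20.
Ximena is living and takes 1/20.
Teodoro is living and takes 1/20.
Nieves is living and takes 1/5.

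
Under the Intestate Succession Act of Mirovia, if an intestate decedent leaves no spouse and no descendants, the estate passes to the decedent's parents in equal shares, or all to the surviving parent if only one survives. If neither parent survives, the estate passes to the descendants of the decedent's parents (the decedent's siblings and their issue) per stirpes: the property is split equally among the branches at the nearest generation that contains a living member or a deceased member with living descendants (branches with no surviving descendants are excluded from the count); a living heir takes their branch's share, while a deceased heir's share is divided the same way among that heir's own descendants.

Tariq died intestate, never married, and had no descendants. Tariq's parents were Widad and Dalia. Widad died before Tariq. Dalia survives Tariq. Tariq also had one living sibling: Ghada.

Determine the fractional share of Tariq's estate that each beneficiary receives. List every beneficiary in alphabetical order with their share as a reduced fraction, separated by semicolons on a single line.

Dalia 1

Only one parent, Dalia, survives, so Dalia takes the entire estate. The siblings take nothing because a surviving parent has priority.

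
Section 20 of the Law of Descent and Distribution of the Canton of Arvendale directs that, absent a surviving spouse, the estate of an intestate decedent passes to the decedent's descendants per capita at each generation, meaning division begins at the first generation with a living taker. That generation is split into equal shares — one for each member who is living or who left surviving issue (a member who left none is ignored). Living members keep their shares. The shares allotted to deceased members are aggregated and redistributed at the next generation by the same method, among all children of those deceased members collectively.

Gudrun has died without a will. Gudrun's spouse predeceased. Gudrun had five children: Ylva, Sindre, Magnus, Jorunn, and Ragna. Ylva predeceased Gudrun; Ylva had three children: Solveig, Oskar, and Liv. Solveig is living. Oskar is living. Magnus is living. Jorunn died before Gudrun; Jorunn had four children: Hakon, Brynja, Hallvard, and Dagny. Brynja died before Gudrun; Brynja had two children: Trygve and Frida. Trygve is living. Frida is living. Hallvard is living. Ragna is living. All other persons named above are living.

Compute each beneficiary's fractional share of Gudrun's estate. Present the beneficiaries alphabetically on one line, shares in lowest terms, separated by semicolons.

There is no surviving spouse, so the entire estate passes to Gudrun's descendants per capita at each generation.
At generation 1 (Ylva, Sindre, Magnus, Jorunn, Ragna) there are 5 shares of (1)/5 = 1/5 each.
Living: Sindre, Magnus, and Ragna — each takes 1/5.
Deceased: Ylva and Jorunn. Their combined 2/5 is pooled and carried to generation 2.
At generation 2 (Solveig, Oskar, Liv, Hakon, Brynja, Hallvard, Dagny) there are 7 shares of (2/5)/7 = 2/35 each.
Living: Solveig, Oskar, Liv, Hakon, Hallvard, and Dagny — each takes 2/35.
Deceased: Brynja. That 2/35 share is carried to generation 3.
At generation 3 (Trygve, Frida) there are 2 shares of (2/35)/2 = 1/35 each.
Living: Trygve and Frida — each takes 1/35.

Dagny 2/35; Frida 1/35; Hakon 2/35; Hallvard 2/35; Liv 2/35; Magnus 1/5; Oskar 2/35; Ragna 1/5; Sindre 1/5; Solveig 2/35; Trygve 1/35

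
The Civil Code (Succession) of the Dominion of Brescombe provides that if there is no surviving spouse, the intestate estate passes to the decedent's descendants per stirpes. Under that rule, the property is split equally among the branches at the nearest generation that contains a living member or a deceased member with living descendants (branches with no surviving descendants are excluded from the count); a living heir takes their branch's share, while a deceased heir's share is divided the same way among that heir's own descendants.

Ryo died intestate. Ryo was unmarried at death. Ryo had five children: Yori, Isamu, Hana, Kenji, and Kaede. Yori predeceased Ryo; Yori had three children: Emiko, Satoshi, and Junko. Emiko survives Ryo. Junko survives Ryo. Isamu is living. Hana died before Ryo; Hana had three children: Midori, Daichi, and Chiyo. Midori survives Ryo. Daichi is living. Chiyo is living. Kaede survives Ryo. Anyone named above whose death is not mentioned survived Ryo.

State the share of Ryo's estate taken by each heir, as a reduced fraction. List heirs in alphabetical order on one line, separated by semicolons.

Chiyo 1/15; Daichi 1/15; Emiko 1/15; Isamu 1/5; Junko 1/15; Kaede 1/5; Kenji 1/5; Midori 1/15; Satoshi 1/15

There is no surviving spouse, so the entire estate passes to Ryo's descendants per stirpes.
The estate is divided into 5 equal shares of 1/5 among Yori, Isamu, Hana, Kenji, Kaede.
Yori predeceased; the 1/5 allotted to Yori's branch passes to Yori's issue by representation.
The 1/5 is divided into 3 equal shares of 1/15 among Emiko, Satoshi, Junko.
Emiko is living and takes 1/15.
Satoshi is living and takes 1/15.
Junko is living and takes 1/15.
Isamu is living and takes 1/5.
Hana predeceased; the 1/5 allotted to Hana's branch passes to Hana's issue by representation.
The 1/5 is divided into 3 equal shares of 1/15 among Midori, Daichi, Chiyo.
Midori is living and takes 1/15.
Daichi is living and takes 1/15.
Chiyo is living and takes 1/15.
Kenji is living and takes 1/5.
Kaede is living and takes 1/5.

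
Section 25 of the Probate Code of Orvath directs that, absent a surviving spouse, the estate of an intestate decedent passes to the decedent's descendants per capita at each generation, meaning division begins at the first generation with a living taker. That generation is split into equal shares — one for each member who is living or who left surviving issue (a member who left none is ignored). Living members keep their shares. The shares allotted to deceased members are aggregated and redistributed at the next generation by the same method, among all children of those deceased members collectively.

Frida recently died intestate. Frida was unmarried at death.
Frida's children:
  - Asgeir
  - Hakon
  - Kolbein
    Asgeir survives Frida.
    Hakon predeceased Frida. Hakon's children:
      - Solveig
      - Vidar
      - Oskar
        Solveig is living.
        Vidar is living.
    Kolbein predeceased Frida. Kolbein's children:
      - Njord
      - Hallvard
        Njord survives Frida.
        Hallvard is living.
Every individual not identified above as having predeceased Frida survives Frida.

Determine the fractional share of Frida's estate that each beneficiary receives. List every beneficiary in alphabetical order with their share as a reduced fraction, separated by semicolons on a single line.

There is no surviving spouse, so the entire estate passes to Frida's descendants per capita at each generation.
At generation 1 (Asgeir, Hakon, Kolbein) there are 3 shares of (1)/3 = 1/3 each.
Living: Asgeir — each takes 1/3.
Deceased: Hakon and Kolbein. Their combined 2/3 is pooled and carried to generation 2.
At generation 2 (Solveig, Vidar, Oskar, Njord, Hallvard) there are 5 shares of (2/3)/5 = 2/15 each.
Living: Solveig, Vidar, Oskar, Njord, and Hallvard — each takes 2/15.

Asgeir 1/3; Hallvard 2/15; Njord 2/15; Oskar 2/15; Solveig 2/15; Vidar 2/15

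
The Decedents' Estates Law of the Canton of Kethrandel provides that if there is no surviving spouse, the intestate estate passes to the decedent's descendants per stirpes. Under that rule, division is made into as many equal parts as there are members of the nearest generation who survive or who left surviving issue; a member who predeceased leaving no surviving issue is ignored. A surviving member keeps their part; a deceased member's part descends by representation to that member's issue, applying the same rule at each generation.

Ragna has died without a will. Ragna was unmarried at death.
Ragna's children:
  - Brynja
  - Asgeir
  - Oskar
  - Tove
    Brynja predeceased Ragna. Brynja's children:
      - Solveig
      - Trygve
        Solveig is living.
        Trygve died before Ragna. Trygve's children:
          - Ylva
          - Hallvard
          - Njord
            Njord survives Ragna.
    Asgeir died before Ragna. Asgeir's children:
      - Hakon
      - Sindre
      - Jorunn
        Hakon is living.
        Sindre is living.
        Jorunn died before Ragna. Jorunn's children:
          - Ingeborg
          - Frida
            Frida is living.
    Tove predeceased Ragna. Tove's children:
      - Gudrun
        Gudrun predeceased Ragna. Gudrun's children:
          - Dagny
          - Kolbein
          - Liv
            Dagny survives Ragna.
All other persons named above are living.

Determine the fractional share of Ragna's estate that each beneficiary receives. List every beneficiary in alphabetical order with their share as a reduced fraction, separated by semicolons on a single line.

Dagny 1/12; Frida 1/24; Hakon 1/12; Hallvard 1/24; Ingeborg 1/24; Kolbein 1/12; Liv 1/12; Njord 1/24; Oskar 1/4; Sindre 1/12; Solveig 1/8; Ylva 1/24

There is no surviving spouse, so the entire estate passes to Ragna's descendants per stirpes.
The estate is divided into 4 equal shares of 1/4 among Brynja, Asgeir, Oskar, Tove.
Brynja predeceased; the 1/4 allotted to Brynja's branch passes to Brynja's issue by representation.
The 1/4 is divided into 2 equal shares of 1/8 among Solveig, Trygve.
Solveig is living and takes 1/8.
Trygve predeceased; the 1/8 allotted to Trygve's branch passes to Trygve's issue by representation.
The 1/8 is divided into 3 equal shares of 1/24 among Ylva, Hallvard, Njord.
Ylva is living and takes 1/24.
Hallvard is living and takes 1/24.
Njord is living and takes 1/24.
Asgeir predeceased; the 1/4 allotted to Asgeir's branch passes to Asgeir's issue by representation.
The 1/4 is divided into 3 equal shares of 1/12 among Hakon, Sindre, Jorunn.
Hakon is living and takes 1/12.
Sindre is living and takes 1/12.
Jorunn predeceased; the 1/12 allotted to Jorunn's branch passes to Jorunn's issue by representation.
The 1/12 is divided into 2 equal shares of 1/24 among Ingeborg, Frida.
Ingeborg is living and takes 1/24.
Frida is living and takes 1/24.
Oskar is living and takes 1/4.
Tove predeceased; the 1/4 allotted to Tove's branch passes to Tove's issue by representation.
Gudrun's line is the sole branch at this level, so the full 1/4 passes to Gudrun's issue by representation.
The 1/4 is divided into 3 equal shares of 1/12 among Dagny, Kolbein, Liv.
Dagny is living and takes 1/12.
Kolbein is living and takes 1/12.
Liv is living and takes 1/12.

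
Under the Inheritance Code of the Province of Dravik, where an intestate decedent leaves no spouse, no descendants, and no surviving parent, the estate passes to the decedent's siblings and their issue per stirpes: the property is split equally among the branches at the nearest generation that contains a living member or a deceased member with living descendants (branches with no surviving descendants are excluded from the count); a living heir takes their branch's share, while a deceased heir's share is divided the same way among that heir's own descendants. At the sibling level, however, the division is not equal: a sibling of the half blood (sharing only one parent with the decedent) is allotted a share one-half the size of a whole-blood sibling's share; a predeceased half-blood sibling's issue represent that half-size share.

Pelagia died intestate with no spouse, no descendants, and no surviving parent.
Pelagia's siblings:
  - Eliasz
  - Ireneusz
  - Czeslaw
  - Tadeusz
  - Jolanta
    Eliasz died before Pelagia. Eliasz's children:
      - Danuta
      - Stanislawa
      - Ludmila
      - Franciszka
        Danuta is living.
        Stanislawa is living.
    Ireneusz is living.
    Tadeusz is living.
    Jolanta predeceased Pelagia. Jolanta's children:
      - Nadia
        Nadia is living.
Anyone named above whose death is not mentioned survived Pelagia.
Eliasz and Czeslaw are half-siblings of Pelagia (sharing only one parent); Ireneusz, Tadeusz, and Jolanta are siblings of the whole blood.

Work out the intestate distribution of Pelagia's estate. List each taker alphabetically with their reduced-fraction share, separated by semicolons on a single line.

No spouse, descendants, or parent survives, so the estate passes to Pelagia's siblings per stirpes.
Half-blood siblings count for one-half the weight of whole-blood siblings at the initial division.
Dividing 1 in proportion to weights (total weight 4): Eliasz (weight 1/2) → 1/8; Ireneusz (weight 1) → 1/4; Czeslaw (weight 1/2) → 1/8; Tadeusz (weight 1) → 1/4; Jolanta (weight 1) → 1/4.
Eliasz predeceased; the 1/8 allotted to Eliasz's branch passes to Eliasz's issue by representation.
The 1/8 is divided into 4 equal shares of 1/32 among Danuta, Stanislawa, Ludmila, Franciszka.
Danuta is living and takes 1/32.
Stanislawa is living and takes 1/32.
Ludmila is living and takes 1/32.
Franciszka is living and takes 1/32.
Ireneusz is living and takes 1/4.
Czeslaw is living and takes 1/8.
Tadeusz is living and takes 1/4.
Jolanta predeceased; the 1/4 allotted to Jolanta's branch passes to Jolanta's issue by representation.
Nadia is the sole taker at this level and receives the full 1/4.

Czeslaw 1/8; Danuta 1/32; Franciszka 1/32; Ireneusz 1/4; Ludmila 1/32; Nadia 1/4; Stanislawa 1/32; Tadeusz 1/4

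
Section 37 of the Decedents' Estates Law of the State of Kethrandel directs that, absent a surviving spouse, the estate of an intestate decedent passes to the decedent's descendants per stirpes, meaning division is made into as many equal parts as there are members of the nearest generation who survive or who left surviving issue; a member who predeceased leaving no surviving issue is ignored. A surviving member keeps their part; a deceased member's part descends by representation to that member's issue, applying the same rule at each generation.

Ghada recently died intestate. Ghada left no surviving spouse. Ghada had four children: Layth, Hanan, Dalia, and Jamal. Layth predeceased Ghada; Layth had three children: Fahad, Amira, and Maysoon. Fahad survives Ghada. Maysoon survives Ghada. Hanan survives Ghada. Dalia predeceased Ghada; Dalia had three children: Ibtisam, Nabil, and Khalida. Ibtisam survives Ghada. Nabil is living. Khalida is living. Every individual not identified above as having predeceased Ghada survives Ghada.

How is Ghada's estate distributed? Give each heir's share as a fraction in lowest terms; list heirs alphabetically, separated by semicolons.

There is no surviving spouse, so the entire estate passes to Ghada's descendants per stirpes.
The estate is divided into 4 equal shares of 1/4 among Layth, Hanan, Dalia, Jamal.
Layth predeceased; the 1/4 allotted to Layth's branch passes to Layth's issue by representation.
The 1/4 is divided into 3 equal shares of 1/12 among Fahad, Amira, Maysoon.
Fahad is living and takes 1/12.
Amira is living and takes 1/12.
Maysoon is living and takes 1/12.
Hanan is living and takes 1/4.
Dalia predeceased; the 1/4 allotted to Dalia's branch passes to Dalia's issue by representation.
The 1/4 is divided into 3 equal shares of 1/12 among Ibtisam, Nabil, Khalida.
Ibtisam is living and takes 1/12.
Nabil is living and takes 1/12.
Khalida is living and takes 1/12.
Jamal is living and takes 1/4.

Amira 1/12; Fahad 1/12; Hanan 1/4; Ibtisam 1/12; Jamal 1/4; Khalida 1/12; Maysoon 1/12; Nabil 1/12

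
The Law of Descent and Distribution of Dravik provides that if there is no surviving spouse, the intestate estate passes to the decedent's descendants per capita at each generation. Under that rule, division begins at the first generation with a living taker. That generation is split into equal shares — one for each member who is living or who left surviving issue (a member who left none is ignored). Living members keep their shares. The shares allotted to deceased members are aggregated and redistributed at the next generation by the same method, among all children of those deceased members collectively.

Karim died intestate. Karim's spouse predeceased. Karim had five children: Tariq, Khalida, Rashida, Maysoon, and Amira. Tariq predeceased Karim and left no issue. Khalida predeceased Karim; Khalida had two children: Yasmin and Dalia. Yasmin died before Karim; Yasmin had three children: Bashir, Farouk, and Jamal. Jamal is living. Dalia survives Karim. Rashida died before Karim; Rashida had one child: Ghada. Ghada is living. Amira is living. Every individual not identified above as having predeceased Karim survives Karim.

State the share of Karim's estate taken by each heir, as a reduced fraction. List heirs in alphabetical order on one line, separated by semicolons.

Amira 1/4; Bashir 1/18; Dalia 1/6; Farouk 1/18; Ghada 1/6; Jamal 1/18; Maysoon 1/4

There is no surviving spouse, so the entire estate passes to Karim's descendants per capita at each generation.
At generation 1 (Khalida, Rashida, Maysoon, Amira) there are 4 shares of (1)/4 = 1/4 each.
Living: Maysoon and Amira — each takes 1/4.
Deceased: Khalida and Rashida. Their combined 1/2 is pooled and carried to generation 2.
At generation 2 (Yasmin, Dalia, Ghada) there are 3 shares of (1/2)/3 = 1/6 each.
Living: Dalia and Ghada — each takes 1/6.
Deceased: Yasmin. That 1/6 share is carried to generation 3.
At generation 3 (Bashir, Farouk, Jamal) there are 3 shares of (1/6)/3 = 1/18 each.
Living: Bashir, Farouk, and Jamal — each takes 1/18.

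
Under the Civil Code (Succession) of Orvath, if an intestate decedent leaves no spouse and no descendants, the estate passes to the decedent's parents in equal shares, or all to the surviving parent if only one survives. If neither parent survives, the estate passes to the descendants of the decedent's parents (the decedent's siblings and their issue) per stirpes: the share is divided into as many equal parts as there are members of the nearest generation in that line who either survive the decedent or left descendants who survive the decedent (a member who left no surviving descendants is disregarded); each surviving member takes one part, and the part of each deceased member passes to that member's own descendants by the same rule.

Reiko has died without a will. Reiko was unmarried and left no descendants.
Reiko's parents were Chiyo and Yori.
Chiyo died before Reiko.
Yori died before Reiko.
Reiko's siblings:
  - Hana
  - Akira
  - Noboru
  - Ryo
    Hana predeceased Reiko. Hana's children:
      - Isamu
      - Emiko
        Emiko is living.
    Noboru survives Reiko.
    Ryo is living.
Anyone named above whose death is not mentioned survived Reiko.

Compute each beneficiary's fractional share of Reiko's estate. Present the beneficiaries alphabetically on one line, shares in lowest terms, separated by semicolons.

Akira 1/4; Emiko 1/8; Isamu 1/8; Noboru 1/4; Ryo 1/4

Neither parent survives and there are no descendants, so the estate passes to Reiko's siblings and their issue per stirpes.
The estate is divided into 4 equal shares of 1/4 among Hana, Akira, Noboru, Ryo.
Hana predeceased; the 1/4 allotted to Hana's branch passes to Hana's issue by representation.
The 1/4 is divided into 2 equal shares of 1/8 among Isamu, Emiko.
Isamu is living and takes 1/8.
Emiko is living and takes 1/8.
Akira is living and takes 1/4.
Noboru is living and takes 1/4.
Ryo is living and takes 1/4.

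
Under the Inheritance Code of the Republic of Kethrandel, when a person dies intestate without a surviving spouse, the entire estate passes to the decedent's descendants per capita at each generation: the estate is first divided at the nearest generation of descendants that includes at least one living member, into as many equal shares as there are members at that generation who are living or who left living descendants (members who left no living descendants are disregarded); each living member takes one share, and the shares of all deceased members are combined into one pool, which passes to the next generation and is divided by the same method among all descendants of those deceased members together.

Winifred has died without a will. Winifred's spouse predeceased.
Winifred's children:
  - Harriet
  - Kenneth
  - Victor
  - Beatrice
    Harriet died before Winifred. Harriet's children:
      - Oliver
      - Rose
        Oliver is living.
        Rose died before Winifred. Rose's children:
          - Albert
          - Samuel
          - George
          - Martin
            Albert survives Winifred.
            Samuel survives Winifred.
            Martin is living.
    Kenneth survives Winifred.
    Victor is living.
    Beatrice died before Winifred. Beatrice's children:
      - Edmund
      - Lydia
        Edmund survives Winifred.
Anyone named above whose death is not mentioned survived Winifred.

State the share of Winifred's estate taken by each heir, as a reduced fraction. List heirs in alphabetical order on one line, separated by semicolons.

There is no surviving spouse, so the entire estate passes to Winifred's descendants per capita at each generation.
At generation 1 (Harriet, Kenneth, Victor, Beatrice) there are 4 shares of (1)/4 = 1/4 each.
Living: Kenneth and Victor — each takes 1/4.
Deceased: Harriet and Beatrice. Their combined 1/2 is pooled and carried to generation 2.
At generation 2 (Oliver, Rose, Edmund, Lydia) there are 4 shares of (1/2)/4 = 1/8 each.
Living: Oliver, Edmund, and Lydia — each takes 1/8.
Deceased: Rose. That 1/8 share is carried to generation 3.
At generation 3 (Albert, Samuel, George, Martin) there are 4 shares of (1/8)/4 = 1/32 each.
Living: Albert, Samuel, George, and Martin — each takes 1/32.

Albert 1/32; Edmund 1/8; George 1/32; Kenneth 1/4; Lydia 1/8; Martin 1/32; Oliver 1/8; Samuel 1/32; Victor 1/4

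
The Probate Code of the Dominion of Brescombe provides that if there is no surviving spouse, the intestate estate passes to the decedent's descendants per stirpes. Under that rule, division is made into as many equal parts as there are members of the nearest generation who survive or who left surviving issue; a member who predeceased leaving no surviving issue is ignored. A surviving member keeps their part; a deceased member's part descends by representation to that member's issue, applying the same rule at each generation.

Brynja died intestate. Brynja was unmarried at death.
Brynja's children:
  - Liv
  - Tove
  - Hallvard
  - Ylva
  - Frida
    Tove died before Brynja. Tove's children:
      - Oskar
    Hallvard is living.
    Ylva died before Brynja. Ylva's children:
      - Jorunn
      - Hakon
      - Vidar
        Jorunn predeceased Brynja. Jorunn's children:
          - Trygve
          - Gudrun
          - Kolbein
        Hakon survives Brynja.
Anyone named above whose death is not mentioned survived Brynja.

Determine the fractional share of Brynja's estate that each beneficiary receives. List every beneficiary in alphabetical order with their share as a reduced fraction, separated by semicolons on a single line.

There is no surviving spouse, so the entire estate passes to Brynja's descendants per stirpes.
The estate is divided into 5 equal shares of 1/5 among Liv, Tove, Hallvard, Ylva, Frida.
Liv is living and takes 1/5.
Tove predeceased; the 1/5 allotted to Tove's branch passes to Tove's issue by representation.
Oskar is the sole taker at this level and receives the full 1/5.
Hallvard is living and takes 1/5.
Ylva predeceased; the 1/5 allotted to Ylva's branch passes to Ylva's issue by representation.
The 1/5 is divided into 3 equal shares of 1/15 among Jorunn, Hakon, Vidar.
Jorunn predeceased; the 1/15 allotted to Jorunn's branch passes to Jorunn's issue by representation.
The 1/15 is divided into 3 equal shares of 1/45 among Trygve, Gudrun, Kolbein.
Trygve is living and takes 1/45.
Gudrun is living and takes 1/45.
Kolbein is living and takes 1/45.
Hakon is living and takes 1/15.
Vidar is living and takes 1/15.
Frida is living and takes 1/5.

Frida 1/5; Gudrun 1/45; Hakon 1/15; Hallvard 1/5; Kolbein 1/45; Liv 1/5; Oskar 1/5; Trygve 1/45; Vidar 1/15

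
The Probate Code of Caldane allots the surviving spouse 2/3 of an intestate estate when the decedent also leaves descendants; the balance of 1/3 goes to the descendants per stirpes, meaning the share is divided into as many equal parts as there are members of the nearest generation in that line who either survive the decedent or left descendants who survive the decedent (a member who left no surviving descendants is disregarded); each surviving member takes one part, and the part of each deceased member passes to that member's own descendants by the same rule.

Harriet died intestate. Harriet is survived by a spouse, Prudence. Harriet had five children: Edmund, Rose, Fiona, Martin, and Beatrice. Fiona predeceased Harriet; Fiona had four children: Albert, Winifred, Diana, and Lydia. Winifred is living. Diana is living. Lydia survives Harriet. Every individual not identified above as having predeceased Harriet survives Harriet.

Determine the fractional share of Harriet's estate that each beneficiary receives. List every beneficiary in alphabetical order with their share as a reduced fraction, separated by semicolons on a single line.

Prudence, as surviving spouse, takes 2/3.
The remaining 1/3 passes to Harriet's descendants per stirpes.
The 1/3 is divided into 5 equal shares of 1/15 among Edmund, Rose, Fiona, Martin, Beatrice.
Edmund is living and takes 1/15.
Rose is living and takes 1/15.
Fiona predeceased; the 1/15 allotted to Fiona's branch passes to Fiona's issue by representation.
The 1/15 is divided into 4 equal shares of 1/60 among Albert, Winifred, Diana, Lydia.
Albert is living and takes 1/60.
Winifred is living and takes 1/60.
Diana is living and takes 1/60.
Lydia is living and takes 1/60.
Martin is living and takes 1/15.
Beatrice is living and takes 1/15.

Albert 1/60; Beatrice 1/15; Diana 1/60; Edmund 1/15; Lydia 1/60; Martin 1/15; Prudence 2/3; Rose 1/15; Winifred 1/60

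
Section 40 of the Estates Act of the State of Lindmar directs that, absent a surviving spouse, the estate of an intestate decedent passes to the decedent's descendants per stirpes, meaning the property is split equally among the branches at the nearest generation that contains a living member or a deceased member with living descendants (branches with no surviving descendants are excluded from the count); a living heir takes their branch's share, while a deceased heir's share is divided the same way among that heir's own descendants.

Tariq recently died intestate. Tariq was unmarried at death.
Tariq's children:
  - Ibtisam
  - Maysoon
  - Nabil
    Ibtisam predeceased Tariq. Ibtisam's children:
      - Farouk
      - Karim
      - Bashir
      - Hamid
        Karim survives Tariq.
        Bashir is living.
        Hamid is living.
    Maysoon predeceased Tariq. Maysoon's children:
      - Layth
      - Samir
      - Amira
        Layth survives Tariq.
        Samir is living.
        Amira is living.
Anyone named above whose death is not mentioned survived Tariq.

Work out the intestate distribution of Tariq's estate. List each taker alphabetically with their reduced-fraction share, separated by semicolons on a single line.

There is no surviving spouse, so the entire estate passes to Tariq's descendants per stirpes.
The estate is divided into 3 equal shares of 1/3 among Ibtisam, Maysoon, Nabil.
Ibtisam predeceased; the 1/3 allotted to Ibtisam's branch passes to Ibtisam's issue by representation.
The 1/3 is divided into 4 equal shares of 1/12 among Farouk, Karim, Bashir, Hamid.
Farouk is living and takes 1/12.
Karim is living and takes 1/12.
Bashir is living and takes 1/12.
Hamid is living and takes 1/12.
Maysoon predeceased; the 1/3 allotted to Maysoon's branch passes to Maysoon's issue by representation.
The 1/3 is divided into 3 equal shares of 1/9 among Layth, Samir, Amira.
Layth is living and takes 1/9.
Samir is living and takes 1/9.
Amira is living and takes 1/9.
Nabil is living and takes 1/3.

Amira 1/9; Bashir 1/12; Farouk 1/12; Hamid 1/12; Karim 1/12; Layth 1/9; Nabil 1/3; Samir 1/9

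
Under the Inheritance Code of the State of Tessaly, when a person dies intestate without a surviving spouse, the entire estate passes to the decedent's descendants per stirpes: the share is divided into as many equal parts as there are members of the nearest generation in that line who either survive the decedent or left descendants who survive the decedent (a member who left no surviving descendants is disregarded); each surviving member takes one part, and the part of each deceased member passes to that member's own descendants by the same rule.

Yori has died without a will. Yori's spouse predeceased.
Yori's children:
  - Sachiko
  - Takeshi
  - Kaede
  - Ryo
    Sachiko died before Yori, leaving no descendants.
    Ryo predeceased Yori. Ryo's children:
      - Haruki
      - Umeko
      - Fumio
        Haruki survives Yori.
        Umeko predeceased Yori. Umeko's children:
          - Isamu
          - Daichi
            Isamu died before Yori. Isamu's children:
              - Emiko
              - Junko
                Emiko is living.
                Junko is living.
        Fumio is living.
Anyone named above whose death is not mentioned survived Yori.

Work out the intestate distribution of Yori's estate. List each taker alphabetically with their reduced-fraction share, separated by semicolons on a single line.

Daichi 1/18; Emiko 1/36; Fumio 1/9; Haruki 1/9; Junko 1/36; Kaede 1/3; Takeshi 1/3

There is no surviving spouse, so the entire estate passes to Yori's descendants per stirpes.
Sachiko left no surviving issue, so that branch lapses and is disregarded.
The estate is divided into 3 equal shares of 1/3 among Takeshi, Kaede, Ryo.
Takeshi is living and takes 1/3.
Kaede is living and takes 1/3.
Ryo predeceased; the 1/3 allotted to Ryo's branch passes to Ryo's issue by representation.
The 1/3 is divided into 3 equal shares of 1/9 among Haruki, Umeko, Fumio.
Haruki is living and takes 1/9.
Umeko predeceased; the 1/9 allotted to Umeko's branch passes to Umeko's issue by representation.
The 1/9 is divided into 2 equal shares of 1/18 among Isamu, Daichi.
Isamu predeceased; the 1/18 allotted to Isamu's branch passes to Isamu's issue by representation.
The 1/18 is divided into 2 equal shares of 1/36 among Emiko, Junko.
Emiko is living and takes 1/36.
Junko is living and takes 1/36.
Daichi is living and takes 1/18.
Fumio is living and takes 1/9.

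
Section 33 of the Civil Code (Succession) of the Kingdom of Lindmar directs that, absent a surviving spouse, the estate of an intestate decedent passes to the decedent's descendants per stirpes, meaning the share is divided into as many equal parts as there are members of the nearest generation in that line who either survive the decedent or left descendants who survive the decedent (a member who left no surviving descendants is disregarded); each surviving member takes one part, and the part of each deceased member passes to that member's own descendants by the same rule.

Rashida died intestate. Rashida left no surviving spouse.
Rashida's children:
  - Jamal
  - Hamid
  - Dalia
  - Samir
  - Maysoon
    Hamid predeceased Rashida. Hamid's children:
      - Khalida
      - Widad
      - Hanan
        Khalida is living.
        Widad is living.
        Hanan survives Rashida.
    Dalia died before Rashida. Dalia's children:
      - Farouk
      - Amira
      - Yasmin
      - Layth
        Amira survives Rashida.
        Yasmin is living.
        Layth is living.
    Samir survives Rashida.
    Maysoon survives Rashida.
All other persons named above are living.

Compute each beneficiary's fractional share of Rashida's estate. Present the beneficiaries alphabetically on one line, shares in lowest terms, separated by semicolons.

There is no surviving spouse, so the entire estate passes to Rashida's descendants per stirpes.
The estate is divided into 5 equal shares of 1/5 among Jamal, Hamid, Dalia, Samir, Maysoon.
Jamal is living and takes 1/5.
Hamid predeceased; the 1/5 allotted to Hamid's branch passes to Hamid's issue by representation.
The 1/5 is divided into 3 equal shares of 1/15 among Khalida, Widad, Hanan.
Khalida is living and takes 1/15.
Widad is living and takes 1/15.
Hanan is living and takes 1/15.
Dalia predeceased; the 1/5 allotted to Dalia's branch passes to Dalia's issue by representation.
The 1/5 is divided into 4 equal shares of 1/20 among Farouk, Amira, Yasmin, Layth.
Farouk is living and takes 1/20.
Amira is living and takes 1/20.
Yasmin is living and takes 1/20.
Layth is living and takes 1/20.
Samir is living and takes 1/5.
Maysoon is living and takes 1/5.

Amira 1/20; Farouk 1/20; Hanan 1/15; Jamal 1/5; Khalida 1/15; Layth 1/20; Maysoon 1/5; Samir 1/5; Widad 1/15; Yasmin 1/20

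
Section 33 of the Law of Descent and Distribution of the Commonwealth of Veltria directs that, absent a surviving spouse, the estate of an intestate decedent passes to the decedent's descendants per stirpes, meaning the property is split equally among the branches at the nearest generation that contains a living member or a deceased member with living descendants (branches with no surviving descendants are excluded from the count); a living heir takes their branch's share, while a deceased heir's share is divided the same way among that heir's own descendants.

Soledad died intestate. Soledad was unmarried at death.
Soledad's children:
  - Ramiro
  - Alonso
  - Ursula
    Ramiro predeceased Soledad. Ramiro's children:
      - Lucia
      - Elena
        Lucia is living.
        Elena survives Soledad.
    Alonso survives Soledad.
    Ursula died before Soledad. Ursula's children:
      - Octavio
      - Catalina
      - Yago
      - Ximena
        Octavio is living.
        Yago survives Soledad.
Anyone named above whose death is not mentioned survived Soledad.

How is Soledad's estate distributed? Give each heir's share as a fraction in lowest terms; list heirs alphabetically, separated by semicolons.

Alonso 1/3; Catalina 1/12; Elena 1/6; Lucia 1/6; Octavio 1/12; Ximena 1/12; Yago 1/12

There is no surviving spouse, so the entire estate passes to Soledad's descendants per stirpes.
The estate is divided into 3 equal shares of 1/3 among Ramiro, Alonso, Ursula.
Ramiro predeceased; the 1/3 allotted to Ramiro's branch passes to Ramiro's issue by representation.
The 1/3 is divided into 2 equal shares of 1/6 among Lucia, Elena.
Lucia is living and takes 1/6.
Elena is living and takes 1/6.
Alonso is living and takes 1/3.
Ursula predeceased; the 1/3 allotted to Ursula's branch passes to Ursula's issue by representation.
The 1/3 is divided into 4 equal shares of 1/12 among Octavio, Catalina, Yago, Ximena.
Octavio is living and takes 1/12.
Catalina is living and takes 1/12.
Yago is living and takes 1/12.
Ximena is living and takes 1/12.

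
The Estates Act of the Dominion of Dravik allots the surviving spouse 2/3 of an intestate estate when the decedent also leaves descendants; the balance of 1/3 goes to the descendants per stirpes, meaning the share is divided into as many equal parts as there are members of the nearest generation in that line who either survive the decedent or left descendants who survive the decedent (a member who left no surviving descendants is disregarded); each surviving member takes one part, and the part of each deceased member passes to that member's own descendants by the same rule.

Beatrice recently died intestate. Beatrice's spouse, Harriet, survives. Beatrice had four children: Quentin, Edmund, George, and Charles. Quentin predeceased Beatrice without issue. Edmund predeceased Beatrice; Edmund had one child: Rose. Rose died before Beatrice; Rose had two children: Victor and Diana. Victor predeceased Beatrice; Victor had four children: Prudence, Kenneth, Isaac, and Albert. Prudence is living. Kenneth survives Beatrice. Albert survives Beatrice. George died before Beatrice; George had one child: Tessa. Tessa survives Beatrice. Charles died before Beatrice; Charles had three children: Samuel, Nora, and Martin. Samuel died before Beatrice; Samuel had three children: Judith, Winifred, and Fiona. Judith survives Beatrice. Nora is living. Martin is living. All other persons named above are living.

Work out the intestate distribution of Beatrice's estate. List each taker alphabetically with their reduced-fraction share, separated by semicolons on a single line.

Albert 1/72; Diana 1/18; Fiona 1/81; Harriet 2/3; Isaac 1/72; Judith 1/81; Kenneth 1/72; Martin 1/27; Nora 1/27; Prudence 1/72; Tessa 1/9; Winifred 1/81

Harriet, as surviving spouse, takes 2/3.
The remaining 1/3 passes to Beatrice's descendants per stirpes.
Quentin left no surviving issue, so that branch lapses and is disregarded.
The 1/3 is divided into 3 equal shares of 1/9 among Edmund, George, Charles.
Edmund predeceased; the 1/9 allotted to Edmund's branch passes to Edmund's issue by representation.
Rose's line is the sole branch at this level, so the full 1/9 passes to Rose's issue by representation.
The 1/9 is divided into 2 equal shares of 1/18 among Victor, Diana.
Victor predeceased; the 1/18 allotted to Victor's branch passes to Victor's issue by representation.
The 1/18 is divided into 4 equal shares of 1/72 among Prudence, Kenneth, Isaac, Albert.
Prudence is living and takes 1/72.
Kenneth is living and takes 1/72.
Isaac is living and takes 1/72.
Albert is living and takes 1/72.
Diana is living and takes 1/18.
George predeceased; the 1/9 allotted to George's branch passes to George's issue by representation.
Tessa is the sole taker at this level and receives the full 1/9.
Charles predeceased; the 1/9 allotted to Charles's branch passes to Charles's issue by representation.
The 1/9 is divided into 3 equal shares of 1/27 among Samuel, Nora, Martin.
Samuel predeceased; the 1/27 allotted to Samuel's branch passes to Samuel's issue by representation.
The 1/27 is divided into 3 equal shares of 1/81 among Judith, Winifred, Fiona.
Judith is living and takes 1/81.
Winifred is living and takes 1/81.
Fiona is living and takes 1/81.
Nora is living and takes 1/27.
Martin is living and takes 1/27.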